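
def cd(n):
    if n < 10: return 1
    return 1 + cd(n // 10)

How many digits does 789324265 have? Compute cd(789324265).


cd(789324265) = 1 + cd(78932426)
cd(78932426) = 1 + cd(7893242)
cd(7893242) = 1 + cd(789324)
cd(789324) = 1 + cd(78932)
cd(78932) = 1 + cd(7893)
cd(7893) = 1 + cd(789)
cd(789) = 1 + cd(78)
cd(78) = 1 + cd(7)
cd(7) = 1  (base case: 7 < 10)
Unwinding: 1 + 1 + 1 + 1 + 1 + 1 + 1 + 1 + 1 = 9

9


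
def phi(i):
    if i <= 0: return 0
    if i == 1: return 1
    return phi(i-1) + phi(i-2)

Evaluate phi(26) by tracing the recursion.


Computing phi(26) bottom-up:
phi(0) = 0
phi(1) = 1
phi(2) = phi(1) + phi(0) = 1 + 0 = 1
phi(3) = phi(2) + phi(1) = 1 + 1 = 2
phi(4) = phi(3) + phi(2) = 2 + 1 = 3
phi(5) = phi(4) + phi(3) = 3 + 2 = 5
phi(6) = phi(5) + phi(4) = 5 + 3 = 8
phi(7) = phi(6) + phi(5) = 8 + 5 = 13
phi(8) = phi(7) + phi(6) = 13 + 8 = 21
phi(9) = phi(8) + phi(7) = 21 + 13 = 34
phi(10) = phi(9) + phi(8) = 34 + 21 = 55
phi(11) = phi(10) + phi(9) = 55 + 34 = 89
phi(12) = phi(11) + phi(10) = 89 + 55 = 144
phi(13) = phi(12) + phi(11) = 144 + 89 = 233
phi(14) = phi(13) + phi(12) = 233 + 144 = 377
phi(15) = phi(14) + phi(13) = 377 + 233 = 610
phi(16) = phi(15) + phi(14) = 610 + 377 = 987
phi(17) = phi(16) + phi(15) = 987 + 610 = 1597
phi(18) = phi(17) + phi(16) = 1597 + 987 = 2584
phi(19) = phi(18) + phi(17) = 2584 + 1597 = 4181
phi(20) = phi(19) + phi(18) = 4181 + 2584 = 6765
phi(21) = phi(20) + phi(19) = 6765 + 4181 = 10946
phi(22) = phi(21) + phi(20) = 10946 + 6765 = 17711
phi(23) = phi(22) + phi(21) = 17711 + 10946 = 28657
phi(24) = phi(23) + phi(22) = 28657 + 17711 = 46368
phi(25) = phi(24) + phi(23) = 46368 + 28657 = 75025
phi(26) = phi(25) + phi(24) = 75025 + 46368 = 121393

121393


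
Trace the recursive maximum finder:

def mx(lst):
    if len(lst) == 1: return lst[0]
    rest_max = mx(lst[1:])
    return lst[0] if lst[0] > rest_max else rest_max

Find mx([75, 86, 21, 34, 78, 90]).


mx([75, 86, 21, 34, 78, 90]): compare 75 with mx([86, 21, 34, 78, 90])
mx([86, 21, 34, 78, 90]): compare 86 with mx([21, 34, 78, 90])
mx([21, 34, 78, 90]): compare 21 with mx([34, 78, 90])
mx([34, 78, 90]): compare 34 with mx([78, 90])
mx([78, 90]): compare 78 with mx([90])
mx([90]) = 90  (base case)
Compare 78 with 90 -> 90
Compare 34 with 90 -> 90
Compare 21 with 90 -> 90
Compare 86 with 90 -> 90
Compare 75 with 90 -> 90

90


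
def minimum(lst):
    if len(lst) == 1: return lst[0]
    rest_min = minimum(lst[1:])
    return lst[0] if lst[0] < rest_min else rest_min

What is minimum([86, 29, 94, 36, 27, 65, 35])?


minimum([86, 29, 94, 36, 27, 65, 35]): compare 86 with minimum([29, 94, 36, 27, 65, 35])
minimum([29, 94, 36, 27, 65, 35]): compare 29 with minimum([94, 36, 27, 65, 35])
minimum([94, 36, 27, 65, 35]): compare 94 with minimum([36, 27, 65, 35])
minimum([36, 27, 65, 35]): compare 36 with minimum([27, 65, 35])
minimum([27, 65, 35]): compare 27 with minimum([65, 35])
minimum([65, 35]): compare 65 with minimum([35])
minimum([35]) = 35  (base case)
Compare 65 with 35 -> 35
Compare 27 with 35 -> 27
Compare 36 with 27 -> 27
Compare 94 with 27 -> 27
Compare 29 with 27 -> 27
Compare 86 with 27 -> 27

27


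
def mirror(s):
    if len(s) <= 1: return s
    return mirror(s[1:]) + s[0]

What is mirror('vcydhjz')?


mirror('vcydhjz') = mirror('cydhjz') + 'v'
mirror('cydhjz') = mirror('ydhjz') + 'c'
mirror('ydhjz') = mirror('dhjz') + 'y'
mirror('dhjz') = mirror('hjz') + 'd'
mirror('hjz') = mirror('jz') + 'h'
mirror('jz') = mirror('z') + 'j'
mirror('z') = 'z'  (base case)
Concatenating: 'z' + 'j' + 'h' + 'd' + 'y' + 'c' + 'v' = 'zjhdycv'

zjhdycv


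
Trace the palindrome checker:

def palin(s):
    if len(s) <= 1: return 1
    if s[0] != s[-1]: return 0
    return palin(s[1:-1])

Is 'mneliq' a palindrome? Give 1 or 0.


palin('mneliq'): s[0]='m' != s[-1]='q' -> return 0
Result: 0 (not a palindrome)

0


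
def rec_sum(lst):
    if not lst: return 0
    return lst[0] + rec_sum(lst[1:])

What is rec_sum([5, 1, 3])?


rec_sum([5, 1, 3]) = 5 + rec_sum([1, 3])
rec_sum([1, 3]) = 1 + rec_sum([3])
rec_sum([3]) = 3 + rec_sum([])
rec_sum([]) = 0  (base case)
Total: 5 + 1 + 3 + 0 = 9

9


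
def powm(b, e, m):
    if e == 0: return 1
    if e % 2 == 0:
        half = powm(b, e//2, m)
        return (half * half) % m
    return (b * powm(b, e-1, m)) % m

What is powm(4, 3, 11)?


powm(4, 3, 11): e is odd, compute powm(4, 2, 11)
  powm(4, 2, 11): e is even, compute powm(4, 1, 11)
    powm(4, 1, 11): e is odd, compute powm(4, 0, 11)
      powm(4, 0, 11) = 1
    (4 * 1) % 11 = 4
  half=4, (4*4) % 11 = 5
(4 * 5) % 11 = 9

9


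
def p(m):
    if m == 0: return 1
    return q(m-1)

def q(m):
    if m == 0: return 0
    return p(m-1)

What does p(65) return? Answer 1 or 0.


p(65) = q(64)
q(64) = p(63)
p(63) = q(62)
q(62) = p(61)
p(61) = q(60)
q(60) = p(59)
p(59) = q(58)
q(58) = p(57)
p(57) = q(56)
q(56) = p(55)
p(55) = q(54)
q(54) = p(53)
p(53) = q(52)
q(52) = p(51)
p(51) = q(50)
q(50) = p(49)
p(49) = q(48)
q(48) = p(47)
p(47) = q(46)
q(46) = p(45)
p(45) = q(44)
q(44) = p(43)
p(43) = q(42)
q(42) = p(41)
p(41) = q(40)
q(40) = p(39)
p(39) = q(38)
q(38) = p(37)
p(37) = q(36)
q(36) = p(35)
p(35) = q(34)
q(34) = p(33)
p(33) = q(32)
q(32) = p(31)
p(31) = q(30)
q(30) = p(29)
p(29) = q(28)
q(28) = p(27)
p(27) = q(26)
q(26) = p(25)
p(25) = q(24)
q(24) = p(23)
p(23) = q(22)
q(22) = p(21)
p(21) = q(20)
q(20) = p(19)
p(19) = q(18)
q(18) = p(17)
p(17) = q(16)
q(16) = p(15)
p(15) = q(14)
q(14) = p(13)
p(13) = q(12)
q(12) = p(11)
p(11) = q(10)
q(10) = p(9)
p(9) = q(8)
q(8) = p(7)
p(7) = q(6)
q(6) = p(5)
p(5) = q(4)
q(4) = p(3)
p(3) = q(2)
q(2) = p(1)
p(1) = q(0)
q(0) = 0  (base case)
Result: 0

0


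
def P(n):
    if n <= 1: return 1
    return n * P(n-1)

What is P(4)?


P(4)
= 4 * P(3)
= 4 * 3 * P(2)
= 4 * 3 * 2 * P(1)
= 4 * 3 * 2 * 1
= 24

24


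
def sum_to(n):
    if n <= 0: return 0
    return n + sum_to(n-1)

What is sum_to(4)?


sum_to(4)
= 4 + 3 + 2 + 1 + sum_to(0)
= 4 + 3 + 2 + 1 + 0
= 10

10


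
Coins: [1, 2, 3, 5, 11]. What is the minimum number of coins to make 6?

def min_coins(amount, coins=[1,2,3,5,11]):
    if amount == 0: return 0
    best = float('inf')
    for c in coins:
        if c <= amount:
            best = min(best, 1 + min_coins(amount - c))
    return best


Building up with DP:
min_coins(0) = 0
min_coins(1) = min(1+min_coins(0)=1+0=1) = 1
min_coins(2) = min(1+min_coins(1)=1+1=2, 1+min_coins(0)=1+0=1) = 1
min_coins(3) = min(1+min_coins(2)=1+1=2, 1+min_coins(1)=1+1=2, 1+min_coins(0)=1+0=1) = 1
min_coins(4) = min(1+min_coins(3)=1+1=2, 1+min_coins(2)=1+1=2, 1+min_coins(1)=1+1=2) = 2
min_coins(5) = min(1+min_coins(4)=1+2=3, 1+min_coins(3)=1+1=2, 1+min_coins(2)=1+1=2, 1+min_coins(0)=1+0=1) = 1
min_coins(6) = min(1+min_coins(5)=1+1=2, 1+min_coins(4)=1+2=3, 1+min_coins(3)=1+1=2, 1+min_coins(1)=1+1=2) = 2

2


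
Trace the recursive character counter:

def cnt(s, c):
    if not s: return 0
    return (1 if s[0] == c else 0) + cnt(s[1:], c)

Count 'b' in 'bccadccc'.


s[0]='b' == 'b' -> 1
s[0]='c' != 'b' -> 0
s[0]='c' != 'b' -> 0
s[0]='a' != 'b' -> 0
s[0]='d' != 'b' -> 0
s[0]='c' != 'b' -> 0
s[0]='c' != 'b' -> 0
s[0]='c' != 'b' -> 0
Sum: 1 + 0 + 0 + 0 + 0 + 0 + 0 + 0 = 1

1


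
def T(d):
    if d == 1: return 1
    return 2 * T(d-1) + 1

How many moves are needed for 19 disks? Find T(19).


T(19) = 2 * T(18) + 1
T(18) = 2 * T(17) + 1
T(17) = 2 * T(16) + 1
T(16) = 2 * T(15) + 1
T(15) = 2 * T(14) + 1
T(14) = 2 * T(13) + 1
T(13) = 2 * T(12) + 1
T(12) = 2 * T(11) + 1
T(11) = 2 * T(10) + 1
T(10) = 2 * T(9) + 1
T(9) = 2 * T(8) + 1
T(8) = 2 * T(7) + 1
T(7) = 2 * T(6) + 1
T(6) = 2 * T(5) + 1
T(5) = 2 * T(4) + 1
T(4) = 2 * T(3) + 1
T(3) = 2 * T(2) + 1
T(2) = 2 * T(1) + 1
T(1) = 1  (base case)
T(2) = 2 * 1 + 1 = 3
T(3) = 2 * 3 + 1 = 7
T(4) = 2 * 7 + 1 = 15
T(5) = 2 * 15 + 1 = 31
T(6) = 2 * 31 + 1 = 63
T(7) = 2 * 63 + 1 = 127
T(8) = 2 * 127 + 1 = 255
T(9) = 2 * 255 + 1 = 511
T(10) = 2 * 511 + 1 = 1023
T(11) = 2 * 1023 + 1 = 2047
T(12) = 2 * 2047 + 1 = 4095
T(13) = 2 * 4095 + 1 = 8191
T(14) = 2 * 8191 + 1 = 16383
T(15) = 2 * 16383 + 1 = 32767
T(16) = 2 * 32767 + 1 = 65535
T(17) = 2 * 65535 + 1 = 131071
T(18) = 2 * 131071 + 1 = 262143
T(19) = 2 * 262143 + 1 = 524287

524287


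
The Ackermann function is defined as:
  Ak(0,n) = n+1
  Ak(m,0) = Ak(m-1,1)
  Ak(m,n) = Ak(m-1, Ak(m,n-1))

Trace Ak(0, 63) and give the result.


Ak(0, 63) = 64
Result: Ak(0, 63) = 64

64


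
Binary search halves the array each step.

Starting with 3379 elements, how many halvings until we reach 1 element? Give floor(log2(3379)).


3379 / 2 = 1689
1689 / 2 = 844
844 / 2 = 422
422 / 2 = 211
211 / 2 = 105
105 / 2 = 52
52 / 2 = 26
26 / 2 = 13
13 / 2 = 6
6 / 2 = 3
3 / 2 = 1
Reached 1 after 11 halvings

11


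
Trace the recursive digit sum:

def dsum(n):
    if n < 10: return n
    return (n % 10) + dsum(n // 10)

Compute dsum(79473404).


dsum(79473404) = 4 + dsum(7947340)
dsum(7947340) = 0 + dsum(794734)
dsum(794734) = 4 + dsum(79473)
dsum(79473) = 3 + dsum(7947)
dsum(7947) = 7 + dsum(794)
dsum(794) = 4 + dsum(79)
dsum(79) = 9 + dsum(7)
dsum(7) = 7  (base case)
Total: 4 + 0 + 4 + 3 + 7 + 4 + 9 + 7 = 38

38


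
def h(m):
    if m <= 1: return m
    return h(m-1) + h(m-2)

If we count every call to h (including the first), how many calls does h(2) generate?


Let C(n) = total calls for h(n)
C(0) = 1, C(1) = 1
C(2) = 1 + C(1) + C(0) = 1 + 1 + 1 = 3

3


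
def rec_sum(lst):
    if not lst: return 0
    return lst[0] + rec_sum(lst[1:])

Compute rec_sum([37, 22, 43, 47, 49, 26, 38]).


rec_sum([37, 22, 43, 47, 49, 26, 38]) = 37 + rec_sum([22, 43, 47, 49, 26, 38])
rec_sum([22, 43, 47, 49, 26, 38]) = 22 + rec_sum([43, 47, 49, 26, 38])
rec_sum([43, 47, 49, 26, 38]) = 43 + rec_sum([47, 49, 26, 38])
rec_sum([47, 49, 26, 38]) = 47 + rec_sum([49, 26, 38])
rec_sum([49, 26, 38]) = 49 + rec_sum([26, 38])
rec_sum([26, 38]) = 26 + rec_sum([38])
rec_sum([38]) = 38 + rec_sum([])
rec_sum([]) = 0  (base case)
Total: 37 + 22 + 43 + 47 + 49 + 26 + 38 + 0 = 262

262


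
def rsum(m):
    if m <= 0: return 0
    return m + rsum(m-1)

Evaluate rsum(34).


rsum(34)
= 34 + 33 + 32 + 31 + 30 + 29 + 28 + 27 + 26 + 25 + 24 + 23 + 22 + 21 + 20 + 19 + 18 + 17 + 16 + 15 + 14 + 13 + 12 + 11 + 10 + 9 + 8 + 7 + 6 + 5 + 4 + 3 + 2 + 1 + rsum(0)
= 34 + 33 + 32 + 31 + 30 + 29 + 28 + 27 + 26 + 25 + 24 + 23 + 22 + 21 + 20 + 19 + 18 + 17 + 16 + 15 + 14 + 13 + 12 + 11 + 10 + 9 + 8 + 7 + 6 + 5 + 4 + 3 + 2 + 1 + 0
= 595

595


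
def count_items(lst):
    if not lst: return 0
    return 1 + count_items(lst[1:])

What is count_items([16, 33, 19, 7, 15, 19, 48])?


count_items([16, 33, 19, 7, 15, 19, 48]) = 1 + count_items([33, 19, 7, 15, 19, 48])
count_items([33, 19, 7, 15, 19, 48]) = 1 + count_items([19, 7, 15, 19, 48])
count_items([19, 7, 15, 19, 48]) = 1 + count_items([7, 15, 19, 48])
count_items([7, 15, 19, 48]) = 1 + count_items([15, 19, 48])
count_items([15, 19, 48]) = 1 + count_items([19, 48])
count_items([19, 48]) = 1 + count_items([48])
count_items([48]) = 1 + count_items([])
count_items([]) = 0  (base case)
Unwinding: 1 + 1 + 1 + 1 + 1 + 1 + 1 + 0 = 7

7


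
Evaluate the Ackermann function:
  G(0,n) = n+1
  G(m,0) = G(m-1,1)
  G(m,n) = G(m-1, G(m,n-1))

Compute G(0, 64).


G(0, 64) = 65
Result: G(0, 64) = 65

65


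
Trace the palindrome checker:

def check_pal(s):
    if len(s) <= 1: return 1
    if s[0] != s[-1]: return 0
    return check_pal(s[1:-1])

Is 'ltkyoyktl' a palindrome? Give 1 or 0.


check_pal('ltkyoyktl'): s[0]='l' == s[-1]='l' -> check check_pal('tkyoykt')
check_pal('tkyoykt'): s[0]='t' == s[-1]='t' -> check check_pal('kyoyk')
check_pal('kyoyk'): s[0]='k' == s[-1]='k' -> check check_pal('yoy')
check_pal('yoy'): s[0]='y' == s[-1]='y' -> check check_pal('o')
check_pal('o'): len <= 1 -> return 1  (base case)
Result: 1 (palindrome)

1


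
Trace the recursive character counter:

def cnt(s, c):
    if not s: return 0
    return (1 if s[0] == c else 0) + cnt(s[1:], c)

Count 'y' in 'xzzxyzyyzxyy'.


s[0]='x' != 'y' -> 0
s[0]='z' != 'y' -> 0
s[0]='z' != 'y' -> 0
s[0]='x' != 'y' -> 0
s[0]='y' == 'y' -> 1
s[0]='z' != 'y' -> 0
s[0]='y' == 'y' -> 1
s[0]='y' == 'y' -> 1
s[0]='z' != 'y' -> 0
s[0]='x' != 'y' -> 0
s[0]='y' == 'y' -> 1
s[0]='y' == 'y' -> 1
Sum: 0 + 0 + 0 + 0 + 1 + 0 + 1 + 1 + 0 + 0 + 1 + 1 = 5

5


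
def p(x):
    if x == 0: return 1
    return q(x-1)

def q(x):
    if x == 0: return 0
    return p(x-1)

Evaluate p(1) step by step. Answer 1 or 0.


p(1) = q(0)
q(0) = 0  (base case)
Result: 0

0


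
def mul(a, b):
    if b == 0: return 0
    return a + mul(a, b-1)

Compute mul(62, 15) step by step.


mul(62, 15) = 62 + mul(62, 14)
mul(62, 14) = 62 + mul(62, 13)
mul(62, 13) = 62 + mul(62, 12)
mul(62, 12) = 62 + mul(62, 11)
mul(62, 11) = 62 + mul(62, 10)
mul(62, 10) = 62 + mul(62, 9)
mul(62, 9) = 62 + mul(62, 8)
mul(62, 8) = 62 + mul(62, 7)
mul(62, 7) = 62 + mul(62, 6)
mul(62, 6) = 62 + mul(62, 5)
mul(62, 5) = 62 + mul(62, 4)
mul(62, 4) = 62 + mul(62, 3)
mul(62, 3) = 62 + mul(62, 2)
mul(62, 2) = 62 + mul(62, 1)
mul(62, 1) = 62 + mul(62, 0)
mul(62, 0) = 0  (base case)
Total: 62 + 62 + 62 + 62 + 62 + 62 + 62 + 62 + 62 + 62 + 62 + 62 + 62 + 62 + 62 + 0 = 930

930


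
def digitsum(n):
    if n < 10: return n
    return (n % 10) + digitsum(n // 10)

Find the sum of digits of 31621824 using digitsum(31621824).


digitsum(31621824) = 4 + digitsum(3162182)
digitsum(3162182) = 2 + digitsum(316218)
digitsum(316218) = 8 + digitsum(31621)
digitsum(31621) = 1 + digitsum(3162)
digitsum(3162) = 2 + digitsum(316)
digitsum(316) = 6 + digitsum(31)
digitsum(31) = 1 + digitsum(3)
digitsum(3) = 3  (base case)
Total: 4 + 2 + 8 + 1 + 2 + 6 + 1 + 3 = 27

27


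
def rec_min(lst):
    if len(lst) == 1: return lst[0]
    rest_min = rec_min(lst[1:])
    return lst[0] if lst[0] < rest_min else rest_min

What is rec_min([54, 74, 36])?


rec_min([54, 74, 36]): compare 54 with rec_min([74, 36])
rec_min([74, 36]): compare 74 with rec_min([36])
rec_min([36]) = 36  (base case)
Compare 74 with 36 -> 36
Compare 54 with 36 -> 36

36


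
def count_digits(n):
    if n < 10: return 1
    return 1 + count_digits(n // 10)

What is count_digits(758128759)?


count_digits(758128759) = 1 + count_digits(75812875)
count_digits(75812875) = 1 + count_digits(7581287)
count_digits(7581287) = 1 + count_digits(758128)
count_digits(758128) = 1 + count_digits(75812)
count_digits(75812) = 1 + count_digits(7581)
count_digits(7581) = 1 + count_digits(758)
count_digits(758) = 1 + count_digits(75)
count_digits(75) = 1 + count_digits(7)
count_digits(7) = 1  (base case: 7 < 10)
Unwinding: 1 + 1 + 1 + 1 + 1 + 1 + 1 + 1 + 1 = 9

9


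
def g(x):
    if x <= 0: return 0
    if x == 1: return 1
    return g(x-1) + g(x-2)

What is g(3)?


Computing g(3) bottom-up:
g(0) = 0
g(1) = 1
g(2) = g(1) + g(0) = 1 + 0 = 1
g(3) = g(2) + g(1) = 1 + 1 = 2

2


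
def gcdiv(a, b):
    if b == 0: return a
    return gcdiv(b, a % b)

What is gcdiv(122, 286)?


gcdiv(122, 286) = gcdiv(286, 122)
gcdiv(286, 122) = gcdiv(122, 42)
gcdiv(122, 42) = gcdiv(42, 38)
gcdiv(42, 38) = gcdiv(38, 4)
gcdiv(38, 4) = gcdiv(4, 2)
gcdiv(4, 2) = gcdiv(2, 0)
gcdiv(2, 0) = 2  (base case)

2


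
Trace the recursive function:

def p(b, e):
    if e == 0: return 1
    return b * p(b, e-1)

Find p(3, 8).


p(3, 8)
= 3 * p(3, 7)
= 3 * 3 * p(3, 6)
= 3 * 3 * 3 * p(3, 5)
= 3 * 3 * 3 * 3 * p(3, 4)
= 3 * 3 * 3 * 3 * 3 * p(3, 3)
= 3 * 3 * 3 * 3 * 3 * 3 * p(3, 2)
= 3 * 3 * 3 * 3 * 3 * 3 * 3 * p(3, 1)
= 3 * 3 * 3 * 3 * 3 * 3 * 3 * 3 * p(3, 0)
= 3 * 3 * 3 * 3 * 3 * 3 * 3 * 3 * 1
= 6561

6561


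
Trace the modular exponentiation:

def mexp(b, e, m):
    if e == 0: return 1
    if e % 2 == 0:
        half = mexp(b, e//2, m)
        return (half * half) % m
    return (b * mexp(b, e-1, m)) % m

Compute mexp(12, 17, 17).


mexp(12, 17, 17): e is odd, compute mexp(12, 16, 17)
  mexp(12, 16, 17): e is even, compute mexp(12, 8, 17)
    mexp(12, 8, 17): e is even, compute mexp(12, 4, 17)
      mexp(12, 4, 17): e is even, compute mexp(12, 2, 17)
        mexp(12, 2, 17): e is even, compute mexp(12, 1, 17)
          mexp(12, 1, 17): e is odd, compute mexp(12, 0, 17)
          mexp(12, 0, 17) = 1
          (12 * 1) % 17 = 12
        half=12, (12*12) % 17 = 8
      half=8, (8*8) % 17 = 13
    half=13, (13*13) % 17 = 16
  half=16, (16*16) % 17 = 1
(12 * 1) % 17 = 12

12


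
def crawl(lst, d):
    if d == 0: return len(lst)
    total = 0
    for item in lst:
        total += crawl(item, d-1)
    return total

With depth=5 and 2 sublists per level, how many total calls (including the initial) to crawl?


At depth 0 (root): 1 call
At depth 1: each of 1 parents calls crawl on 2 children = 2 calls
At depth 2: each of 2 parents calls crawl on 2 children = 4 calls
At depth 3: each of 4 parents calls crawl on 2 children = 8 calls
At depth 4: each of 8 parents calls crawl on 2 children = 16 calls
At depth 5: each of 16 parents calls crawl on 2 children = 32 calls
Total: 1 + 2 + 4 + 8 + 16 + 32 = 63

63


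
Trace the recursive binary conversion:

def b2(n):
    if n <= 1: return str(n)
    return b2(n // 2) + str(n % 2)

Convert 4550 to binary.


b2(4550) = b2(2275) + '0'
b2(2275) = b2(1137) + '1'
b2(1137) = b2(568) + '1'
b2(568) = b2(284) + '0'
b2(284) = b2(142) + '0'
b2(142) = b2(71) + '0'
b2(71) = b2(35) + '1'
b2(35) = b2(17) + '1'
b2(17) = b2(8) + '1'
b2(8) = b2(4) + '0'
b2(4) = b2(2) + '0'
b2(2) = b2(1) + '0'
b2(1) = '1'  (base case)
Concatenating: '1' + '0' + '0' + '0' + '1' + '1' + '1' + '0' + '0' + '0' + '1' + '1' + '0' = '1000111000110'

1000111000110


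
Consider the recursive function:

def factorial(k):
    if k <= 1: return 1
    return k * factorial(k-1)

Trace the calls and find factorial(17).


factorial(17)
= 17 * factorial(16)
= 17 * 16 * factorial(15)
= 17 * 16 * 15 * factorial(14)
= 17 * 16 * 15 * 14 * factorial(13)
= 17 * 16 * 15 * 14 * 13 * factorial(12)
= 17 * 16 * 15 * 14 * 13 * 12 * factorial(11)
= 17 * 16 * 15 * 14 * 13 * 12 * 11 * factorial(10)
= 17 * 16 * 15 * 14 * 13 * 12 * 11 * 10 * factorial(9)
= 17 * 16 * 15 * 14 * 13 * 12 * 11 * 10 * 9 * factorial(8)
= 17 * 16 * 15 * 14 * 13 * 12 * 11 * 10 * 9 * 8 * factorial(7)
= 17 * 16 * 15 * 14 * 13 * 12 * 11 * 10 * 9 * 8 * 7 * factorial(6)
= 17 * 16 * 15 * 14 * 13 * 12 * 11 * 10 * 9 * 8 * 7 * 6 * factorial(5)
= 17 * 16 * 15 * 14 * 13 * 12 * 11 * 10 * 9 * 8 * 7 * 6 * 5 * factorial(4)
= 17 * 16 * 15 * 14 * 13 * 12 * 11 * 10 * 9 * 8 * 7 * 6 * 5 * 4 * factorial(3)
= 17 * 16 * 15 * 14 * 13 * 12 * 11 * 10 * 9 * 8 * 7 * 6 * 5 * 4 * 3 * factorial(2)
= 17 * 16 * 15 * 14 * 13 * 12 * 11 * 10 * 9 * 8 * 7 * 6 * 5 * 4 * 3 * 2 * factorial(1)
= 17 * 16 * 15 * 14 * 13 * 12 * 11 * 10 * 9 * 8 * 7 * 6 * 5 * 4 * 3 * 2 * 1
= 355687428096000

355687428096000


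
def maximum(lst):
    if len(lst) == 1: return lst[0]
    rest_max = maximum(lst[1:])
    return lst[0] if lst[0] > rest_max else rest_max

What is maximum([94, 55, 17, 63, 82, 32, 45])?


maximum([94, 55, 17, 63, 82, 32, 45]): compare 94 with maximum([55, 17, 63, 82, 32, 45])
maximum([55, 17, 63, 82, 32, 45]): compare 55 with maximum([17, 63, 82, 32, 45])
maximum([17, 63, 82, 32, 45]): compare 17 with maximum([63, 82, 32, 45])
maximum([63, 82, 32, 45]): compare 63 with maximum([82, 32, 45])
maximum([82, 32, 45]): compare 82 with maximum([32, 45])
maximum([32, 45]): compare 32 with maximum([45])
maximum([45]) = 45  (base case)
Compare 32 with 45 -> 45
Compare 82 with 45 -> 82
Compare 63 with 82 -> 82
Compare 17 with 82 -> 82
Compare 55 with 82 -> 82
Compare 94 with 82 -> 94

94


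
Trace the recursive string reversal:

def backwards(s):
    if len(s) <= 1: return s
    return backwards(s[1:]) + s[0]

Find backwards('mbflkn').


backwards('mbflkn') = backwards('bflkn') + 'm'
backwards('bflkn') = backwards('flkn') + 'b'
backwards('flkn') = backwards('lkn') + 'f'
backwards('lkn') = backwards('kn') + 'l'
backwards('kn') = backwards('n') + 'k'
backwards('n') = 'n'  (base case)
Concatenating: 'n' + 'k' + 'l' + 'f' + 'b' + 'm' = 'nklfbm'

nklfbm


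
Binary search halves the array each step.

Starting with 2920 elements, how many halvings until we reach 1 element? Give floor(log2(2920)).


2920 / 2 = 1460
1460 / 2 = 730
730 / 2 = 365
365 / 2 = 182
182 / 2 = 91
91 / 2 = 45
45 / 2 = 22
22 / 2 = 11
11 / 2 = 5
5 / 2 = 2
2 / 2 = 1
Reached 1 after 11 halvings

11


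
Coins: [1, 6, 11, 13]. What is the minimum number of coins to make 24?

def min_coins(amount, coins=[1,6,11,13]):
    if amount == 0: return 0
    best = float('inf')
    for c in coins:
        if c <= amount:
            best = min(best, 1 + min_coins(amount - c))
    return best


Building up with DP:
min_coins(0) = 0
min_coins(1) = min(1+min_coins(0)=1+0=1) = 1
min_coins(2) = min(1+min_coins(1)=1+1=2) = 2
min_coins(3) = min(1+min_coins(2)=1+2=3) = 3
min_coins(4) = min(1+min_coins(3)=1+3=4) = 4
min_coins(5) = min(1+min_coins(4)=1+4=5) = 5
min_coins(6) = min(1+min_coins(5)=1+5=6, 1+min_coins(0)=1+0=1) = 1
min_coins(7) = min(1+min_coins(6)=1+1=2, 1+min_coins(1)=1+1=2) = 2
min_coins(8) = min(1+min_coins(7)=1+2=3, 1+min_coins(2)=1+2=3) = 3
min_coins(9) = min(1+min_coins(8)=1+3=4, 1+min_coins(3)=1+3=4) = 4
min_coins(10) = min(1+min_coins(9)=1+4=5, 1+min_coins(4)=1+4=5) = 5
min_coins(11) = min(1+min_coins(10)=1+5=6, 1+min_coins(5)=1+5=6, 1+min_coins(0)=1+0=1) = 1
min_coins(12) = min(1+min_coins(11)=1+1=2, 1+min_coins(6)=1+1=2, 1+min_coins(1)=1+1=2) = 2
min_coins(13) = min(1+min_coins(12)=1+2=3, 1+min_coins(7)=1+2=3, 1+min_coins(2)=1+2=3, 1+min_coins(0)=1+0=1) = 1
min_coins(14) = min(1+min_coins(13)=1+1=2, 1+min_coins(8)=1+3=4, 1+min_coins(3)=1+3=4, 1+min_coins(1)=1+1=2) = 2
min_coins(15) = min(1+min_coins(14)=1+2=3, 1+min_coins(9)=1+4=5, 1+min_coins(4)=1+4=5, 1+min_coins(2)=1+2=3) = 3
min_coins(16) = min(1+min_coins(15)=1+3=4, 1+min_coins(10)=1+5=6, 1+min_coins(5)=1+5=6, 1+min_coins(3)=1+3=4) = 4
min_coins(17) = min(1+min_coins(16)=1+4=5, 1+min_coins(11)=1+1=2, 1+min_coins(6)=1+1=2, 1+min_coins(4)=1+4=5) = 2
min_coins(18) = min(1+min_coins(17)=1+2=3, 1+min_coins(12)=1+2=3, 1+min_coins(7)=1+2=3, 1+min_coins(5)=1+5=6) = 3
min_coins(19) = min(1+min_coins(18)=1+3=4, 1+min_coins(13)=1+1=2, 1+min_coins(8)=1+3=4, 1+min_coins(6)=1+1=2) = 2
min_coins(20) = min(1+min_coins(19)=1+2=3, 1+min_coins(14)=1+2=3, 1+min_coins(9)=1+4=5, 1+min_coins(7)=1+2=3) = 3
min_coins(21) = min(1+min_coins(20)=1+3=4, 1+min_coins(15)=1+3=4, 1+min_coins(10)=1+5=6, 1+min_coins(8)=1+3=4) = 4
min_coins(22) = min(1+min_coins(21)=1+4=5, 1+min_coins(16)=1+4=5, 1+min_coins(11)=1+1=2, 1+min_coins(9)=1+4=5) = 2
min_coins(23) = min(1+min_coins(22)=1+2=3, 1+min_coins(17)=1+2=3, 1+min_coins(12)=1+2=3, 1+min_coins(10)=1+5=6) = 3
min_coins(24) = min(1+min_coins(23)=1+3=4, 1+min_coins(18)=1+3=4, 1+min_coins(13)=1+1=2, 1+min_coins(11)=1+1=2) = 2

2


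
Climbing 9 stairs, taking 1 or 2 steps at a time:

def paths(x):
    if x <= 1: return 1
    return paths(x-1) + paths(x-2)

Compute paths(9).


Building up from base cases:
paths(0) = 1
paths(1) = 1
paths(2) = paths(1) + paths(0) = 1 + 1 = 2
paths(3) = paths(2) + paths(1) = 2 + 1 = 3
paths(4) = paths(3) + paths(2) = 3 + 2 = 5
paths(5) = paths(4) + paths(3) = 5 + 3 = 8
paths(6) = paths(5) + paths(4) = 8 + 5 = 13
paths(7) = paths(6) + paths(5) = 13 + 8 = 21
paths(8) = paths(7) + paths(6) = 21 + 13 = 34
paths(9) = paths(8) + paths(7) = 34 + 21 = 55

55


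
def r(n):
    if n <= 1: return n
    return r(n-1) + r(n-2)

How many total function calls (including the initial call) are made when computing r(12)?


Let C(n) = total calls for r(n)
C(0) = 1, C(1) = 1
C(2) = 1 + C(1) + C(0) = 1 + 1 + 1 = 3
C(3) = 1 + C(2) + C(1) = 1 + 3 + 1 = 5
C(4) = 1 + C(3) + C(2) = 1 + 5 + 3 = 9
C(5) = 1 + C(4) + C(3) = 1 + 9 + 5 = 15
C(6) = 1 + C(5) + C(4) = 1 + 15 + 9 = 25
C(7) = 1 + C(6) + C(5) = 1 + 25 + 15 = 41
C(8) = 1 + C(7) + C(6) = 1 + 41 + 25 = 67
C(9) = 1 + C(8) + C(7) = 1 + 67 + 41 = 109
C(10) = 1 + C(9) + C(8) = 1 + 109 + 67 = 177
C(11) = 1 + C(10) + C(9) = 1 + 177 + 109 = 287
C(12) = 1 + C(11) + C(10) = 1 + 287 + 177 = 465

465


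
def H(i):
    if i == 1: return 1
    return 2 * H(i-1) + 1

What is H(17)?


H(17) = 2 * H(16) + 1
H(16) = 2 * H(15) + 1
H(15) = 2 * H(14) + 1
H(14) = 2 * H(13) + 1
H(13) = 2 * H(12) + 1
H(12) = 2 * H(11) + 1
H(11) = 2 * H(10) + 1
H(10) = 2 * H(9) + 1
H(9) = 2 * H(8) + 1
H(8) = 2 * H(7) + 1
H(7) = 2 * H(6) + 1
H(6) = 2 * H(5) + 1
H(5) = 2 * H(4) + 1
H(4) = 2 * H(3) + 1
H(3) = 2 * H(2) + 1
H(2) = 2 * H(1) + 1
H(1) = 1  (base case)
H(2) = 2 * 1 + 1 = 3
H(3) = 2 * 3 + 1 = 7
H(4) = 2 * 7 + 1 = 15
H(5) = 2 * 15 + 1 = 31
H(6) = 2 * 31 + 1 = 63
H(7) = 2 * 63 + 1 = 127
H(8) = 2 * 127 + 1 = 255
H(9) = 2 * 255 + 1 = 511
H(10) = 2 * 511 + 1 = 1023
H(11) = 2 * 1023 + 1 = 2047
H(12) = 2 * 2047 + 1 = 4095
H(13) = 2 * 4095 + 1 = 8191
H(14) = 2 * 8191 + 1 = 16383
H(15) = 2 * 16383 + 1 = 32767
H(16) = 2 * 32767 + 1 = 65535
H(17) = 2 * 65535 + 1 = 131071

131071


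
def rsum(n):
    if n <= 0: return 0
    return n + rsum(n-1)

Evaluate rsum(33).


rsum(33)
= 33 + 32 + 31 + 30 + 29 + 28 + 27 + 26 + 25 + 24 + 23 + 22 + 21 + 20 + 19 + 18 + 17 + 16 + 15 + 14 + 13 + 12 + 11 + 10 + 9 + 8 + 7 + 6 + 5 + 4 + 3 + 2 + 1 + rsum(0)
= 33 + 32 + 31 + 30 + 29 + 28 + 27 + 26 + 25 + 24 + 23 + 22 + 21 + 20 + 19 + 18 + 17 + 16 + 15 + 14 + 13 + 12 + 11 + 10 + 9 + 8 + 7 + 6 + 5 + 4 + 3 + 2 + 1 + 0
= 561

561


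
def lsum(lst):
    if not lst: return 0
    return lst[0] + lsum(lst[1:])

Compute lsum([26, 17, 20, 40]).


lsum([26, 17, 20, 40]) = 26 + lsum([17, 20, 40])
lsum([17, 20, 40]) = 17 + lsum([20, 40])
lsum([20, 40]) = 20 + lsum([40])
lsum([40]) = 40 + lsum([])
lsum([]) = 0  (base case)
Total: 26 + 17 + 20 + 40 + 0 = 103

103


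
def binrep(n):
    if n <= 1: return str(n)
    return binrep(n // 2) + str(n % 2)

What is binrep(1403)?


binrep(1403) = binrep(701) + '1'
binrep(701) = binrep(350) + '1'
binrep(350) = binrep(175) + '0'
binrep(175) = binrep(87) + '1'
binrep(87) = binrep(43) + '1'
binrep(43) = binrep(21) + '1'
binrep(21) = binrep(10) + '1'
binrep(10) = binrep(5) + '0'
binrep(5) = binrep(2) + '1'
binrep(2) = binrep(1) + '0'
binrep(1) = '1'  (base case)
Concatenating: '1' + '0' + '1' + '0' + '1' + '1' + '1' + '1' + '0' + '1' + '1' = '10101111011'

10101111011


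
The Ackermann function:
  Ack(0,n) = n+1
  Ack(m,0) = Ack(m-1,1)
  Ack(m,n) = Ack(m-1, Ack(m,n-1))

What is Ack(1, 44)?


Ack(1, 44) = Ack(0, Ack(1, 43))
  Ack(1, 43) = Ack(0, Ack(1, 42))
    Ack(1, 42) = Ack(0, Ack(1, 41))
      Ack(1, 41) = Ack(0, Ack(1, 40))
        Ack(1, 40) = Ack(0, Ack(1, 39))
          Ack(1, 39) = Ack(0, Ack(1, 38))
          Ack(1, 38) = Ack(0, Ack(1, 37))
          Ack(1, 37) = Ack(0, Ack(1, 36))
          Ack(1, 36) = Ack(0, Ack(1, 35))
          Ack(1, 35) = Ack(0, Ack(1, 34))
          Ack(1, 34) = Ack(0, Ack(1, 33))
          Ack(1, 33) = Ack(0, Ack(1, 32))
          Ack(1, 32) = Ack(0, Ack(1, 31))
          Ack(1, 31) = Ack(0, Ack(1, 30))
          Ack(1, 30) = Ack(0, Ack(1, 29))
          Ack(1, 29) = Ack(0, Ack(1, 28))
          Ack(1, 28) = Ack(0, Ack(1, 27))
          Ack(1, 27) = Ack(0, Ack(1, 26))
          Ack(1, 26) = Ack(0, Ack(1, 25))
          Ack(1, 25) = Ack(0, Ack(1, 24))
          Ack(1, 24) = Ack(0, Ack(1, 23))
          Ack(1, 23) = Ack(0, Ack(1, 22))
          Ack(1, 22) = Ack(0, Ack(1, 21))
          Ack(1, 21) = Ack(0, Ack(1, 20))
          Ack(1, 20) = Ack(0, Ack(1, 19))
... (trace truncated)
Result: Ack(1, 44) = 46

46


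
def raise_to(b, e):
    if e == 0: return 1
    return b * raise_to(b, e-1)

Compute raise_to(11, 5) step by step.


raise_to(11, 5)
= 11 * raise_to(11, 4)
= 11 * 11 * raise_to(11, 3)
= 11 * 11 * 11 * raise_to(11, 2)
= 11 * 11 * 11 * 11 * raise_to(11, 1)
= 11 * 11 * 11 * 11 * 11 * raise_to(11, 0)
= 11 * 11 * 11 * 11 * 11 * 1
= 161051

161051


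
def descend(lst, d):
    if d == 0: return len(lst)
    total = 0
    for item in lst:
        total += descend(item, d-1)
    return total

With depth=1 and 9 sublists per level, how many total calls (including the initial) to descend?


At depth 0 (root): 1 call
At depth 1: each of 1 parents calls descend on 9 children = 9 calls
Total: 1 + 9 = 10

10


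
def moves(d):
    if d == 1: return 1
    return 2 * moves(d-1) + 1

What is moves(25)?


moves(25) = 2 * moves(24) + 1
moves(24) = 2 * moves(23) + 1
moves(23) = 2 * moves(22) + 1
moves(22) = 2 * moves(21) + 1
moves(21) = 2 * moves(20) + 1
moves(20) = 2 * moves(19) + 1
moves(19) = 2 * moves(18) + 1
moves(18) = 2 * moves(17) + 1
moves(17) = 2 * moves(16) + 1
moves(16) = 2 * moves(15) + 1
moves(15) = 2 * moves(14) + 1
moves(14) = 2 * moves(13) + 1
moves(13) = 2 * moves(12) + 1
moves(12) = 2 * moves(11) + 1
moves(11) = 2 * moves(10) + 1
moves(10) = 2 * moves(9) + 1
moves(9) = 2 * moves(8) + 1
moves(8) = 2 * moves(7) + 1
moves(7) = 2 * moves(6) + 1
moves(6) = 2 * moves(5) + 1
moves(5) = 2 * moves(4) + 1
moves(4) = 2 * moves(3) + 1
moves(3) = 2 * moves(2) + 1
moves(2) = 2 * moves(1) + 1
moves(1) = 1  (base case)
moves(2) = 2 * 1 + 1 = 3
moves(3) = 2 * 3 + 1 = 7
moves(4) = 2 * 7 + 1 = 15
moves(5) = 2 * 15 + 1 = 31
moves(6) = 2 * 31 + 1 = 63
moves(7) = 2 * 63 + 1 = 127
moves(8) = 2 * 127 + 1 = 255
moves(9) = 2 * 255 + 1 = 511
moves(10) = 2 * 511 + 1 = 1023
moves(11) = 2 * 1023 + 1 = 2047
moves(12) = 2 * 2047 + 1 = 4095
moves(13) = 2 * 4095 + 1 = 8191
moves(14) = 2 * 8191 + 1 = 16383
moves(15) = 2 * 16383 + 1 = 32767
moves(16) = 2 * 32767 + 1 = 65535
moves(17) = 2 * 65535 + 1 = 131071
moves(18) = 2 * 131071 + 1 = 262143
moves(19) = 2 * 262143 + 1 = 524287
moves(20) = 2 * 524287 + 1 = 1048575
moves(21) = 2 * 1048575 + 1 = 2097151
moves(22) = 2 * 2097151 + 1 = 4194303
moves(23) = 2 * 4194303 + 1 = 8388607
moves(24) = 2 * 8388607 + 1 = 16777215
moves(25) = 2 * 16777215 + 1 = 33554431

33554431


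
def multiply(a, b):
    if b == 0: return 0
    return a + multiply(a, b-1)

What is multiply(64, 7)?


multiply(64, 7) = 64 + multiply(64, 6)
multiply(64, 6) = 64 + multiply(64, 5)
multiply(64, 5) = 64 + multiply(64, 4)
multiply(64, 4) = 64 + multiply(64, 3)
multiply(64, 3) = 64 + multiply(64, 2)
multiply(64, 2) = 64 + multiply(64, 1)
multiply(64, 1) = 64 + multiply(64, 0)
multiply(64, 0) = 0  (base case)
Total: 64 + 64 + 64 + 64 + 64 + 64 + 64 + 0 = 448

448


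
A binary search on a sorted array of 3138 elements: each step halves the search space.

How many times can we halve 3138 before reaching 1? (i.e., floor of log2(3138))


3138 / 2 = 1569
1569 / 2 = 784
784 / 2 = 392
392 / 2 = 196
196 / 2 = 98
98 / 2 = 49
49 / 2 = 24
24 / 2 = 12
12 / 2 = 6
6 / 2 = 3
3 / 2 = 1
Reached 1 after 11 halvings

11


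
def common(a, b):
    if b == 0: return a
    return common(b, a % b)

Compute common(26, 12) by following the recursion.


common(26, 12) = common(12, 2)
common(12, 2) = common(2, 0)
common(2, 0) = 2  (base case)

2


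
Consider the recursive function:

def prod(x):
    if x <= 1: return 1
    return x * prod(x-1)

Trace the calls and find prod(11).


prod(11)
= 11 * prod(10)
= 11 * 10 * prod(9)
= 11 * 10 * 9 * prod(8)
= 11 * 10 * 9 * 8 * prod(7)
= 11 * 10 * 9 * 8 * 7 * prod(6)
= 11 * 10 * 9 * 8 * 7 * 6 * prod(5)
= 11 * 10 * 9 * 8 * 7 * 6 * 5 * prod(4)
= 11 * 10 * 9 * 8 * 7 * 6 * 5 * 4 * prod(3)
= 11 * 10 * 9 * 8 * 7 * 6 * 5 * 4 * 3 * prod(2)
= 11 * 10 * 9 * 8 * 7 * 6 * 5 * 4 * 3 * 2 * prod(1)
= 11 * 10 * 9 * 8 * 7 * 6 * 5 * 4 * 3 * 2 * 1
= 39916800

39916800


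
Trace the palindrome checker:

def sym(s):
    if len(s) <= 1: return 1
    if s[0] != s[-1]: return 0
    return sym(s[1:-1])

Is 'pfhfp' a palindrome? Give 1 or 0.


sym('pfhfp'): s[0]='p' == s[-1]='p' -> check sym('fhf')
sym('fhf'): s[0]='f' == s[-1]='f' -> check sym('h')
sym('h'): len <= 1 -> return 1  (base case)
Result: 1 (palindrome)

1


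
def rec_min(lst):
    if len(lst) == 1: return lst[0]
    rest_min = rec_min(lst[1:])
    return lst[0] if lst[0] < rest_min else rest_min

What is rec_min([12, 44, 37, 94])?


rec_min([12, 44, 37, 94]): compare 12 with rec_min([44, 37, 94])
rec_min([44, 37, 94]): compare 44 with rec_min([37, 94])
rec_min([37, 94]): compare 37 with rec_min([94])
rec_min([94]) = 94  (base case)
Compare 37 with 94 -> 37
Compare 44 with 37 -> 37
Compare 12 with 37 -> 12

12


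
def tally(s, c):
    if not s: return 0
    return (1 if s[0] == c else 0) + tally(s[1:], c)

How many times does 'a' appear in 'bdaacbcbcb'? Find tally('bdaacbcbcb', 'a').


s[0]='b' != 'a' -> 0
s[0]='d' != 'a' -> 0
s[0]='a' == 'a' -> 1
s[0]='a' == 'a' -> 1
s[0]='c' != 'a' -> 0
s[0]='b' != 'a' -> 0
s[0]='c' != 'a' -> 0
s[0]='b' != 'a' -> 0
s[0]='c' != 'a' -> 0
s[0]='b' != 'a' -> 0
Sum: 0 + 0 + 1 + 1 + 0 + 0 + 0 + 0 + 0 + 0 = 2

2


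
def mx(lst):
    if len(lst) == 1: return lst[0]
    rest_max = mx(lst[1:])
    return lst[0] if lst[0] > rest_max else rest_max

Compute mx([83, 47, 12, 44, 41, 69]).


mx([83, 47, 12, 44, 41, 69]): compare 83 with mx([47, 12, 44, 41, 69])
mx([47, 12, 44, 41, 69]): compare 47 with mx([12, 44, 41, 69])
mx([12, 44, 41, 69]): compare 12 with mx([44, 41, 69])
mx([44, 41, 69]): compare 44 with mx([41, 69])
mx([41, 69]): compare 41 with mx([69])
mx([69]) = 69  (base case)
Compare 41 with 69 -> 69
Compare 44 with 69 -> 69
Compare 12 with 69 -> 69
Compare 47 with 69 -> 69
Compare 83 with 69 -> 83

83


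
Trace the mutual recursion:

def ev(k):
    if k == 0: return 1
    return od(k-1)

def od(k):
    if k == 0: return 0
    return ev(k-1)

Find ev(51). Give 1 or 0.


ev(51) = od(50)
od(50) = ev(49)
ev(49) = od(48)
od(48) = ev(47)
ev(47) = od(46)
od(46) = ev(45)
ev(45) = od(44)
od(44) = ev(43)
ev(43) = od(42)
od(42) = ev(41)
ev(41) = od(40)
od(40) = ev(39)
ev(39) = od(38)
od(38) = ev(37)
ev(37) = od(36)
od(36) = ev(35)
ev(35) = od(34)
od(34) = ev(33)
ev(33) = od(32)
od(32) = ev(31)
ev(31) = od(30)
od(30) = ev(29)
ev(29) = od(28)
od(28) = ev(27)
ev(27) = od(26)
od(26) = ev(25)
ev(25) = od(24)
od(24) = ev(23)
ev(23) = od(22)
od(22) = ev(21)
ev(21) = od(20)
od(20) = ev(19)
ev(19) = od(18)
od(18) = ev(17)
ev(17) = od(16)
od(16) = ev(15)
ev(15) = od(14)
od(14) = ev(13)
ev(13) = od(12)
od(12) = ev(11)
ev(11) = od(10)
od(10) = ev(9)
ev(9) = od(8)
od(8) = ev(7)
ev(7) = od(6)
od(6) = ev(5)
ev(5) = od(4)
od(4) = ev(3)
ev(3) = od(2)
od(2) = ev(1)
ev(1) = od(0)
od(0) = 0  (base case)
Result: 0

0


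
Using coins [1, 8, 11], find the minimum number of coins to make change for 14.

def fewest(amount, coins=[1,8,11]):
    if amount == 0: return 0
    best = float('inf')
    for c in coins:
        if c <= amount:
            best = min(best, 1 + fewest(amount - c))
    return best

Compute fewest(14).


Building up with DP:
fewest(0) = 0
fewest(1) = min(1+fewest(0)=1+0=1) = 1
fewest(2) = min(1+fewest(1)=1+1=2) = 2
fewest(3) = min(1+fewest(2)=1+2=3) = 3
fewest(4) = min(1+fewest(3)=1+3=4) = 4
fewest(5) = min(1+fewest(4)=1+4=5) = 5
fewest(6) = min(1+fewest(5)=1+5=6) = 6
fewest(7) = min(1+fewest(6)=1+6=7) = 7
fewest(8) = min(1+fewest(7)=1+7=8, 1+fewest(0)=1+0=1) = 1
fewest(9) = min(1+fewest(8)=1+1=2, 1+fewest(1)=1+1=2) = 2
fewest(10) = min(1+fewest(9)=1+2=3, 1+fewest(2)=1+2=3) = 3
fewest(11) = min(1+fewest(10)=1+3=4, 1+fewest(3)=1+3=4, 1+fewest(0)=1+0=1) = 1
fewest(12) = min(1+fewest(11)=1+1=2, 1+fewest(4)=1+4=5, 1+fewest(1)=1+1=2) = 2
fewest(13) = min(1+fewest(12)=1+2=3, 1+fewest(5)=1+5=6, 1+fewest(2)=1+2=3) = 3
fewest(14) = min(1+fewest(13)=1+3=4, 1+fewest(6)=1+6=7, 1+fewest(3)=1+3=4) = 4

4


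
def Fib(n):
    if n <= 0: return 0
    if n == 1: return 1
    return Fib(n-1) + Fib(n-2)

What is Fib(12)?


Computing Fib(12) bottom-up:
Fib(0) = 0
Fib(1) = 1
Fib(2) = Fib(1) + Fib(0) = 1 + 0 = 1
Fib(3) = Fib(2) + Fib(1) = 1 + 1 = 2
Fib(4) = Fib(3) + Fib(2) = 2 + 1 = 3
Fib(5) = Fib(4) + Fib(3) = 3 + 2 = 5
Fib(6) = Fib(5) + Fib(4) = 5 + 3 = 8
Fib(7) = Fib(6) + Fib(5) = 8 + 5 = 13
Fib(8) = Fib(7) + Fib(6) = 13 + 8 = 21
Fib(9) = Fib(8) + Fib(7) = 21 + 13 = 34
Fib(10) = Fib(9) + Fib(8) = 34 + 21 = 55
Fib(11) = Fib(10) + Fib(9) = 55 + 34 = 89
Fib(12) = Fib(11) + Fib(10) = 89 + 55 = 144

144


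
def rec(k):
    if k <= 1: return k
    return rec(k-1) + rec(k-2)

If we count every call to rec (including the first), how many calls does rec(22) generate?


Let C(n) = total calls for rec(n)
C(0) = 1, C(1) = 1
C(2) = 1 + C(1) + C(0) = 1 + 1 + 1 = 3
C(3) = 1 + C(2) + C(1) = 1 + 3 + 1 = 5
C(4) = 1 + C(3) + C(2) = 1 + 5 + 3 = 9
C(5) = 1 + C(4) + C(3) = 1 + 9 + 5 = 15
C(6) = 1 + C(5) + C(4) = 1 + 15 + 9 = 25
C(7) = 1 + C(6) + C(5) = 1 + 25 + 15 = 41
C(8) = 1 + C(7) + C(6) = 1 + 41 + 25 = 67
C(9) = 1 + C(8) + C(7) = 1 + 67 + 41 = 109
C(10) = 1 + C(9) + C(8) = 1 + 109 + 67 = 177
C(11) = 1 + C(10) + C(9) = 1 + 177 + 109 = 287
C(12) = 1 + C(11) + C(10) = 1 + 287 + 177 = 465
C(13) = 1 + C(12) + C(11) = 1 + 465 + 287 = 753
C(14) = 1 + C(13) + C(12) = 1 + 753 + 465 = 1219
C(15) = 1 + C(14) + C(13) = 1 + 1219 + 753 = 1973
C(16) = 1 + C(15) + C(14) = 1 + 1973 + 1219 = 3193
C(17) = 1 + C(16) + C(15) = 1 + 3193 + 1973 = 5167
C(18) = 1 + C(17) + C(16) = 1 + 5167 + 3193 = 8361
C(19) = 1 + C(18) + C(17) = 1 + 8361 + 5167 = 13529
C(20) = 1 + C(19) + C(18) = 1 + 13529 + 8361 = 21891
C(21) = 1 + C(20) + C(19) = 1 + 21891 + 13529 = 35421
C(22) = 1 + C(21) + C(20) = 1 + 35421 + 21891 = 57313

57313


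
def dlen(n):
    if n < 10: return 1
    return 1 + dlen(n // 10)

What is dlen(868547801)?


dlen(868547801) = 1 + dlen(86854780)
dlen(86854780) = 1 + dlen(8685478)
dlen(8685478) = 1 + dlen(868547)
dlen(868547) = 1 + dlen(86854)
dlen(86854) = 1 + dlen(8685)
dlen(8685) = 1 + dlen(868)
dlen(868) = 1 + dlen(86)
dlen(86) = 1 + dlen(8)
dlen(8) = 1  (base case: 8 < 10)
Unwinding: 1 + 1 + 1 + 1 + 1 + 1 + 1 + 1 + 1 = 9

9


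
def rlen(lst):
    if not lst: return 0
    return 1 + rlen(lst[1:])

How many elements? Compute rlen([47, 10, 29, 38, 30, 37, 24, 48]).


rlen([47, 10, 29, 38, 30, 37, 24, 48]) = 1 + rlen([10, 29, 38, 30, 37, 24, 48])
rlen([10, 29, 38, 30, 37, 24, 48]) = 1 + rlen([29, 38, 30, 37, 24, 48])
rlen([29, 38, 30, 37, 24, 48]) = 1 + rlen([38, 30, 37, 24, 48])
rlen([38, 30, 37, 24, 48]) = 1 + rlen([30, 37, 24, 48])
rlen([30, 37, 24, 48]) = 1 + rlen([37, 24, 48])
rlen([37, 24, 48]) = 1 + rlen([24, 48])
rlen([24, 48]) = 1 + rlen([48])
rlen([48]) = 1 + rlen([])
rlen([]) = 0  (base case)
Unwinding: 1 + 1 + 1 + 1 + 1 + 1 + 1 + 1 + 0 = 8

8


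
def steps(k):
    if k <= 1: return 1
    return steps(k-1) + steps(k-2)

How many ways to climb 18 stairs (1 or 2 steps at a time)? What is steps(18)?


Building up from base cases:
steps(0) = 1
steps(1) = 1
steps(2) = steps(1) + steps(0) = 1 + 1 = 2
steps(3) = steps(2) + steps(1) = 2 + 1 = 3
steps(4) = steps(3) + steps(2) = 3 + 2 = 5
steps(5) = steps(4) + steps(3) = 5 + 3 = 8
steps(6) = steps(5) + steps(4) = 8 + 5 = 13
steps(7) = steps(6) + steps(5) = 13 + 8 = 21
steps(8) = steps(7) + steps(6) = 21 + 13 = 34
steps(9) = steps(8) + steps(7) = 34 + 21 = 55
steps(10) = steps(9) + steps(8) = 55 + 34 = 89
steps(11) = steps(10) + steps(9) = 89 + 55 = 144
steps(12) = steps(11) + steps(10) = 144 + 89 = 233
steps(13) = steps(12) + steps(11) = 233 + 144 = 377
steps(14) = steps(13) + steps(12) = 377 + 233 = 610
steps(15) = steps(14) + steps(13) = 610 + 377 = 987
steps(16) = steps(15) + steps(14) = 987 + 610 = 1597
steps(17) = steps(16) + steps(15) = 1597 + 987 = 2584
steps(18) = steps(17) + steps(16) = 2584 + 1597 = 4181

4181


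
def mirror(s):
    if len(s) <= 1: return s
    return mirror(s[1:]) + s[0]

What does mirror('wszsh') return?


mirror('wszsh') = mirror('szsh') + 'w'
mirror('szsh') = mirror('zsh') + 's'
mirror('zsh') = mirror('sh') + 'z'
mirror('sh') = mirror('h') + 's'
mirror('h') = 'h'  (base case)
Concatenating: 'h' + 's' + 'z' + 's' + 'w' = 'hszsw'

hszsw


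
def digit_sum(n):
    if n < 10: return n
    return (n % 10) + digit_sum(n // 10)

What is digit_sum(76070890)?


digit_sum(76070890) = 0 + digit_sum(7607089)
digit_sum(7607089) = 9 + digit_sum(760708)
digit_sum(760708) = 8 + digit_sum(76070)
digit_sum(76070) = 0 + digit_sum(7607)
digit_sum(7607) = 7 + digit_sum(760)
digit_sum(760) = 0 + digit_sum(76)
digit_sum(76) = 6 + digit_sum(7)
digit_sum(7) = 7  (base case)
Total: 0 + 9 + 8 + 0 + 7 + 0 + 6 + 7 = 37

37


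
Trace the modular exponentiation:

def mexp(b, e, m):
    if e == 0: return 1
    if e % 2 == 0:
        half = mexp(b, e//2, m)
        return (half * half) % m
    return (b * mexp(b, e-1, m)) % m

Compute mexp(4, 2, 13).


mexp(4, 2, 13): e is even, compute mexp(4, 1, 13)
  mexp(4, 1, 13): e is odd, compute mexp(4, 0, 13)
    mexp(4, 0, 13) = 1
  (4 * 1) % 13 = 4
half=4, (4*4) % 13 = 3

3
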